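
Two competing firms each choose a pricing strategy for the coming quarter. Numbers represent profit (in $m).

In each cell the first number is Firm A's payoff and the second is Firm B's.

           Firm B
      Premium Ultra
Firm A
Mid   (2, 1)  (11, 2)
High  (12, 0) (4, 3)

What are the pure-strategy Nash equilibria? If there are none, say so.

(Mid, Premium): Firm A can switch to High (2 → 12). Not NE.
(Mid, Ultra): Firm A gets 11, best alternative 4; Firm B gets 2, best alternative 1. No profitable deviation — NE.
(High, Premium): Firm B can switch to Ultra (0 → 3). Not NE.
(High, Ultra): Firm A can switch to Mid (4 → 11). Not NE.

(Mid, Ultra)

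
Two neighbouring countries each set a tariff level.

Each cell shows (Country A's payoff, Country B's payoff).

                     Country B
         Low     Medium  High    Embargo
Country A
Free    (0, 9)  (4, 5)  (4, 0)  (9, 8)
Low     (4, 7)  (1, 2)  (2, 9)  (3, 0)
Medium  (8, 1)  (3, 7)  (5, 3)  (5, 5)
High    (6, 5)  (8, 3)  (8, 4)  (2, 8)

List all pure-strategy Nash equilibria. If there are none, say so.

No pure-strategy Nash equilibrium.

For each strategy profile, look for a profitable unilateral deviation.
(Free, Low): Country A can switch to Low (0 → 4). Not NE.
(Free, Medium): Country A can switch to High (4 → 8). Not NE.
(Free, High): Country A can switch to Medium (4 → 5). Not NE.
(Free, Embargo): Country B can switch to Low (8 → 9). Not NE.
(Low, Low): Country A can switch to Medium (4 → 8). Not NE.
(Low, Medium): Country A can switch to Free (1 → 4). Not NE.
(Low, High): Country A can switch to Free (2 → 4). Not NE.
(Low, Embargo): Country A can switch to Free (3 → 9). Not NE.
(Medium, Low): Country B can switch to Medium (1 → 7). Not NE.
(Medium, Medium): Country A can switch to Free (3 → 4). Not NE.
(Medium, High): Country A can switch to High (5 → 8). Not NE.
(Medium, Embargo): Country A can switch to Free (5 → 9). Not NE.
(The remaining 4 profiles each have a profitable deviation by the same check.)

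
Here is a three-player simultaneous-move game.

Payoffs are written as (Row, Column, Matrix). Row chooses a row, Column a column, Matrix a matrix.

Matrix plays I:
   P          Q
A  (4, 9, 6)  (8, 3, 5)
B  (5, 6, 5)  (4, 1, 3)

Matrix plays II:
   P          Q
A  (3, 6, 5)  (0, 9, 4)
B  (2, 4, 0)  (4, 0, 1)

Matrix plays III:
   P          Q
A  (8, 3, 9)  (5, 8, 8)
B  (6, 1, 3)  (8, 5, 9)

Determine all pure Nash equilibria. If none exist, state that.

Pure-strategy Nash equilibria: (B, P, I), (B, Q, III)

For each player, find the best response to each opponent profile; mutual best responses are the pure NE.
Row against (P, I): payoffs 4, 5 → best response B.
Row against (P, II): payoffs 3, 2 → best response A.
Row against (P, III): payoffs 8, 6 → best response A.
Row against (Q, I): payoffs 8, 4 → best response A.
Row against (Q, II): payoffs 0, 4 → best response B.
Row against (Q, III): payoffs 5, 8 → best response B.
Column against (A, I): payoffs 9, 3 → best response P.
Column against (A, II): payoffs 6, 9 → best response Q.
Column against (A, III): payoffs 3, 8 → best response Q.
Column against (B, I): payoffs 6, 1 → best response P.
Column against (B, II): payoffs 4, 0 → best response P.
Column against (B, III): payoffs 1, 5 → best response Q.
Matrix against (A, P): payoffs 6, 5, 9 → best response III.
Matrix against (A, Q): payoffs 5, 4, 8 → best response III.
Matrix against (B, P): payoffs 5, 0, 3 → best response I.
Matrix against (B, Q): payoffs 3, 1, 9 → best response III.
Mutual best responses: (B, P, I); (B, Q, III).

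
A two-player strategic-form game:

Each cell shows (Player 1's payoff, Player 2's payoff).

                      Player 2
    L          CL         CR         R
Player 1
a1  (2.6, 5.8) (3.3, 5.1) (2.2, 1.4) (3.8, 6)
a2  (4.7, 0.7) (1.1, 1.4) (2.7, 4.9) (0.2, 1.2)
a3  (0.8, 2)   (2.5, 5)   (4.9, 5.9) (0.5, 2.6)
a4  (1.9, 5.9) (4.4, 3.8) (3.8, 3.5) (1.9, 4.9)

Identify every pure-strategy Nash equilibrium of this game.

The pure Nash equilibria are (a1, R), (a3, CR).

Player 1 against L: payoffs 2.6, 4.7, 0.8, 1.9 → best response a2.
Player 1 against CL: payoffs 3.3, 1.1, 2.5, 4.4 → best response a4.
Player 1 against CR: payoffs 2.2, 2.7, 4.9, 3.8 → best response a3.
Player 1 against R: payoffs 3.8, 0.2, 0.5, 1.9 → best response a1.
Player 2 against a1: payoffs 5.8, 5.1, 1.4, 6 → best response R.
Player 2 against a2: payoffs 0.7, 1.4, 4.9, 1.2 → best response CR.
Player 2 against a3: payoffs 2, 5, 5.9, 2.6 → best response CR.
Player 2 against a4: payoffs 5.9, 3.8, 3.5, 4.9 → best response L.
Mutual best responses: (a1, R); (a3, CR).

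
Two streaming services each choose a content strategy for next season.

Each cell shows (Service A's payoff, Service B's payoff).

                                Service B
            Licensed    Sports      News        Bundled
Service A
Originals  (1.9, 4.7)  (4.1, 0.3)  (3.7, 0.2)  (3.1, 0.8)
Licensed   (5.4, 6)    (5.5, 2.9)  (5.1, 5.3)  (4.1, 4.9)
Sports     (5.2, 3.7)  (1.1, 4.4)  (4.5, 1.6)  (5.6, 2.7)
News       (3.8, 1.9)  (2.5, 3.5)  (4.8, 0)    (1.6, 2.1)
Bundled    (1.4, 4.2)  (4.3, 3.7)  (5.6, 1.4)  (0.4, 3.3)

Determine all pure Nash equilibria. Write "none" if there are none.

The unique pure-strategy Nash equilibrium is (Licensed, Licensed).

For each player, find the best response to each opponent profile; mutual best responses are the pure NE.
Service A against Licensed: payoffs 1.9, 5.4, 5.2, 3.8, 1.4 → best response Licensed.
Service A against Sports: payoffs 4.1, 5.5, 1.1, 2.5, 4.3 → best response Licensed.
Service A against News: payoffs 3.7, 5.1, 4.5, 4.8, 5.6 → best response Bundled.
Service A against Bundled: payoffs 3.1, 4.1, 5.6, 1.6, 0.4 → best response Sports.
Service B against Originals: payoffs 4.7, 0.3, 0.2, 0.8 → best response Licensed.
Service B against Licensed: payoffs 6, 2.9, 5.3, 4.9 → best response Licensed.
Service B against Sports: payoffs 3.7, 4.4, 1.6, 2.7 → best response Sports.
Service B against News: payoffs 1.9, 3.5, 0, 2.1 → best response Sports.
Service B against Bundled: payoffs 4.2, 3.7, 1.4, 3.3 → best response Licensed.
Mutual best responses: (Licensed, Licensed).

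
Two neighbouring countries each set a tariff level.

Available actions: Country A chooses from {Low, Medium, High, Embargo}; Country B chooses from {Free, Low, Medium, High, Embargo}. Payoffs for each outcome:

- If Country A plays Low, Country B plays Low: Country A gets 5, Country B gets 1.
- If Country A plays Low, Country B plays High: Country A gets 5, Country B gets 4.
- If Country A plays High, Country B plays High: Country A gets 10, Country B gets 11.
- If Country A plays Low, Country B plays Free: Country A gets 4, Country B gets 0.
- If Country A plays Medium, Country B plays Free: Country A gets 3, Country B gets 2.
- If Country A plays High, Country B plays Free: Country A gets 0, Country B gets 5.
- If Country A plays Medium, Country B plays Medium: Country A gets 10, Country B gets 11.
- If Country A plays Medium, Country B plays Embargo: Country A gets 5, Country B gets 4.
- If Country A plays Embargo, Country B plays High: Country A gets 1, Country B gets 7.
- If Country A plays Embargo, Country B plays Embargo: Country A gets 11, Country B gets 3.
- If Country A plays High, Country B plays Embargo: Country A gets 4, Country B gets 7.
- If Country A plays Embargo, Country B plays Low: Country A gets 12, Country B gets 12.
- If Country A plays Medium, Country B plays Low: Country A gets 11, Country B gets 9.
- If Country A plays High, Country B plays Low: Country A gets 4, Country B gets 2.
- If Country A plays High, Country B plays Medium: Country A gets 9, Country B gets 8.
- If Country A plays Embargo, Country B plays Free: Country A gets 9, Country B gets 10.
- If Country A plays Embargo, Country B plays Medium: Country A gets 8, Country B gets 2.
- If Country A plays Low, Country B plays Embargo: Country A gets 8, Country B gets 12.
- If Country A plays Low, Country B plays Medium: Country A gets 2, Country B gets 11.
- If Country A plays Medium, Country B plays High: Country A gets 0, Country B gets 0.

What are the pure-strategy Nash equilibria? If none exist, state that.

Pure-strategy Nash equilibria: (Medium, Medium); (High, High); (Embargo, Low)

Check each profile: it is a Nash equilibrium iff no player can strictly gain by switching unilaterally.
(Low, Free): Country A can switch to Embargo (4 → 9). Not NE.
(Low, Low): Country A can switch to Medium (5 → 11). Not NE.
(Low, Medium): Country A can switch to Medium (2 → 10). Not NE.
(Low, High): Country A can switch to High (5 → 10). Not NE.
(Low, Embargo): Country A can switch to Embargo (8 → 11). Not NE.
(Medium, Free): Country A can switch to Low (3 → 4). Not NE.
(Medium, Low): Country A can switch to Embargo (11 → 12). Not NE.
(Medium, Medium): Country A gets 10, best alternative 9; Country B gets 11, best alternative 9. No profitable deviation — NE.
(Medium, High): Country A can switch to Low (0 → 5). Not NE.
(Medium, Embargo): Country A can switch to Low (5 → 8). Not NE.
(High, Free): Country A can switch to Low (0 → 4). Not NE.
(High, High): Country A gets 10, best alternative 5; Country B gets 11, best alternative 8. No profitable deviation — NE.
(Embargo, Low): Country A gets 12, best alternative 11; Country B gets 12, best alternative 10. No profitable deviation — NE.
(The remaining 7 profiles each have a profitable deviation by the same check.)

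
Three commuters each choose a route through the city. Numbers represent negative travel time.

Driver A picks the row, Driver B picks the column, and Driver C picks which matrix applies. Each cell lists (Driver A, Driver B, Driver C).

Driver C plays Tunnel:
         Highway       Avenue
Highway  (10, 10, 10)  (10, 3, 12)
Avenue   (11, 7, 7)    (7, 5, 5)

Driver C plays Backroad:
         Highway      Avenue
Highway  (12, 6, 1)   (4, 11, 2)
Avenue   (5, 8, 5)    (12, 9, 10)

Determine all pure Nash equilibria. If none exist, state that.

For each player, find the best response to each opponent profile; mutual best responses are the pure NE.
Driver A against (Highway, Tunnel): payoffs 10, 11 → best response Avenue.
Driver A against (Highway, Backroad): payoffs 12, 5 → best response Highway.
Driver A against (Avenue, Tunnel): payoffs 10, 7 → best response Highway.
Driver A against (Avenue, Backroad): payoffs 4, 12 → best response Avenue.
Driver B against (Highway, Tunnel): payoffs 10, 3 → best response Highway.
Driver B against (Highway, Backroad): payoffs 6, 11 → best response Avenue.
Driver B against (Avenue, Tunnel): payoffs 7, 5 → best response Highway.
Driver B against (Avenue, Backroad): payoffs 8, 9 → best response Avenue.
Driver C against (Highway, Highway): payoffs 10, 1 → best response Tunnel.
Driver C against (Highway, Avenue): payoffs 12, 2 → best response Tunnel.
Driver C against (Avenue, Highway): payoffs 7, 5 → best response Tunnel.
Driver C against (Avenue, Avenue): payoffs 5, 10 → best response Backroad.
Mutual best responses: (Avenue, Highway, Tunnel); (Avenue, Avenue, Backroad).

The pure Nash equilibria are (Avenue, Highway, Tunnel), (Avenue, Avenue, Backroad).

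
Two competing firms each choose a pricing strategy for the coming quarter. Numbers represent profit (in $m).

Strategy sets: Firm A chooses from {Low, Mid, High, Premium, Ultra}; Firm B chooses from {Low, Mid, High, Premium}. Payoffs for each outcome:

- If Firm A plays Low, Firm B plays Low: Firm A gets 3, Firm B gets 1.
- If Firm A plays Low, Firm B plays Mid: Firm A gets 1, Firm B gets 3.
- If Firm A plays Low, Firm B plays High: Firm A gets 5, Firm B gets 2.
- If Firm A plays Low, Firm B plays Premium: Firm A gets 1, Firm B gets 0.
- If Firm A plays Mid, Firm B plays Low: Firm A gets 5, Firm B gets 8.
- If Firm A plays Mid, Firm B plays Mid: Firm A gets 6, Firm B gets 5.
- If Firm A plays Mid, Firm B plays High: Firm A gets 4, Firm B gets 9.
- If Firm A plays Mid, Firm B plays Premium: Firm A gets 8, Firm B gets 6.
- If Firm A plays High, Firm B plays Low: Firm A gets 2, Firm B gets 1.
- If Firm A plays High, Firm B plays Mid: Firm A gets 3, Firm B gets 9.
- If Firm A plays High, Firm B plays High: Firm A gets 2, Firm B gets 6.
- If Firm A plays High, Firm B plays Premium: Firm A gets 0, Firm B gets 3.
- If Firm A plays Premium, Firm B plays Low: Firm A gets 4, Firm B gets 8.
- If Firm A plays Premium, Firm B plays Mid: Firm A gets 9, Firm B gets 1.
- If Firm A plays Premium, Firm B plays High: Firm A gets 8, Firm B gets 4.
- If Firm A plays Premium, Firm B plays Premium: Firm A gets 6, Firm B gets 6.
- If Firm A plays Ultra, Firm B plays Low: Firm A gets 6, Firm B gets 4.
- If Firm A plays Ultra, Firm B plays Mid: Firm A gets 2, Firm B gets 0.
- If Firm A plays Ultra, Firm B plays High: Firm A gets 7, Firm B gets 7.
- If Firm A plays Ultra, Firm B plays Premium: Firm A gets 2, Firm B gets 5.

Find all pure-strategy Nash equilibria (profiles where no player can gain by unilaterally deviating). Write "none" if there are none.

Firm A against Low: payoffs 3, 5, 2, 4, 6 → best response Ultra.
Firm A against Mid: payoffs 1, 6, 3, 9, 2 → best response Premium.
Firm A against High: payoffs 5, 4, 2, 8, 7 → best response Premium.
Firm A against Premium: payoffs 1, 8, 0, 6, 2 → best response Mid.
Firm B against Low: payoffs 1, 3, 2, 0 → best response Mid.
Firm B against Mid: payoffs 8, 5, 9, 6 → best response High.
Firm B against High: payoffs 1, 9, 6, 3 → best response Mid.
Firm B against Premium: payoffs 8, 1, 4, 6 → best response Low.
Firm B against Ultra: payoffs 4, 0, 7, 5 → best response High.
No profile is a mutual best response for all players.

none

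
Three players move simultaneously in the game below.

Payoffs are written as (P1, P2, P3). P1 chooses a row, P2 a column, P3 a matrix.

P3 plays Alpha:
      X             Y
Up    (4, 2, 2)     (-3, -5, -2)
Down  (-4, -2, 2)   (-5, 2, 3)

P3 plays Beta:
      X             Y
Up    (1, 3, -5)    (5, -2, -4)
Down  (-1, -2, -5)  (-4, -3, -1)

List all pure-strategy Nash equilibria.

(Up, X, Alpha)

P1 against (X, Alpha): payoffs 4, -4 → best response Up.
P1 against (X, Beta): payoffs 1, -1 → best response Up.
P1 against (Y, Alpha): payoffs -3, -5 → best response Up.
P1 against (Y, Beta): payoffs 5, -4 → best response Up.
P2 against (Up, Alpha): payoffs 2, -5 → best response X.
P2 against (Up, Beta): payoffs 3, -2 → best response X.
P2 against (Down, Alpha): payoffs -2, 2 → best response Y.
P2 against (Down, Beta): payoffs -2, -3 → best response X.
P3 against (Up, X): payoffs 2, -5 → best response Alpha.
P3 against (Up, Y): payoffs -2, -4 → best response Alpha.
P3 against (Down, X): payoffs 2, -5 → best response Alpha.
P3 against (Down, Y): payoffs 3, -1 → best response Alpha.
Mutual best responses: (Up, X, Alpha).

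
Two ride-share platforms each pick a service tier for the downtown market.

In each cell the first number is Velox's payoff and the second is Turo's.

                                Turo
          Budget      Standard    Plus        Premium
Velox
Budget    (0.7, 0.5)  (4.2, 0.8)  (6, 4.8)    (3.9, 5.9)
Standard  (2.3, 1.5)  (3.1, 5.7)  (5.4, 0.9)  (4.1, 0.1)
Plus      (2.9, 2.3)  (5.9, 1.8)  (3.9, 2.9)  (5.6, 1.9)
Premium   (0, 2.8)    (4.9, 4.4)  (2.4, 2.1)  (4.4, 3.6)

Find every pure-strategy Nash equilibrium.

This game has no pure Nash equilibrium.

(Budget, Budget): Velox can switch to Standard (0.7 → 2.3). Not NE.
(Budget, Standard): Velox can switch to Plus (4.2 → 5.9). Not NE.
(Budget, Plus): Turo can switch to Premium (4.8 → 5.9). Not NE.
(Budget, Premium): Velox can switch to Standard (3.9 → 4.1). Not NE.
(Standard, Budget): Velox can switch to Plus (2.3 → 2.9). Not NE.
(Standard, Standard): Velox can switch to Budget (3.1 → 4.2). Not NE.
(The remaining 10 profiles each have a profitable deviation by the same check.)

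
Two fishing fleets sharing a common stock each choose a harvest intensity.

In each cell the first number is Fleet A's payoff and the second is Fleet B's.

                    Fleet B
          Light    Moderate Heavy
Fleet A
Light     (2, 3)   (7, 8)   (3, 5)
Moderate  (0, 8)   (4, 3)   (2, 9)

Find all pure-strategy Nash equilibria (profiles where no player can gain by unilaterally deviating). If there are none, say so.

Pure NE: (Light, Moderate)

Fleet A against Light: payoffs 2, 0 → best response Light.
Fleet A against Moderate: payoffs 7, 4 → best response Light.
Fleet A against Heavy: payoffs 3, 2 → best response Light.
Fleet B against Light: payoffs 3, 8, 5 → best response Moderate.
Fleet B against Moderate: payoffs 8, 3, 9 → best response Heavy.
Mutual best responses: (Light, Moderate).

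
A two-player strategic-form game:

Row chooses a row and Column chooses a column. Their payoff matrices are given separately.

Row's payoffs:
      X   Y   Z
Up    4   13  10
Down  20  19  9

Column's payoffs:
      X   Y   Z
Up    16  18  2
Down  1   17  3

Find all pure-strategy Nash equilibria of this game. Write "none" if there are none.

The unique pure-strategy Nash equilibrium is (Down, Y).

For each strategy profile, look for a profitable unilateral deviation.
(Up, X): Row can switch to Down (4 → 20). Not NE.
(Up, Y): Row can switch to Down (13 → 19). Not NE.
(Up, Z): Column can switch to X (2 → 16). Not NE.
(Down, X): Column can switch to Y (1 → 17). Not NE.
(Down, Y): Row gets 19, best alternative 13; Column gets 17, best alternative 3. No profitable deviation — NE.
(Down, Z): Row can switch to Up (9 → 10). Not NE.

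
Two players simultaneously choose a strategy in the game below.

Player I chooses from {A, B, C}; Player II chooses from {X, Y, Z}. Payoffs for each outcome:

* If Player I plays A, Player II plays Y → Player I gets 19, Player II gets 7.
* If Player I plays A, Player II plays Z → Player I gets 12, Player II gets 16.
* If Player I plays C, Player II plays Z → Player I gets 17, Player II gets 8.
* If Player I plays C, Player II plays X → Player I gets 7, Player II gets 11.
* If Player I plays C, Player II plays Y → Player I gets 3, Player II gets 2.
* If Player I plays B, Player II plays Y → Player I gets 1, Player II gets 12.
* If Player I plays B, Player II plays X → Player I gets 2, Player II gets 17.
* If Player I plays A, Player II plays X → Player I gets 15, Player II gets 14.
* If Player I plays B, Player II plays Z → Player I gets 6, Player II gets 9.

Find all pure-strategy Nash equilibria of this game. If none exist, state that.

Player I against X: payoffs 15, 2, 7 → best response A.
Player I against Y: payoffs 19, 1, 3 → best response A.
Player I against Z: payoffs 12, 6, 17 → best response C.
Player II against A: payoffs 14, 7, 16 → best response Z.
Player II against B: payoffs 17, 12, 9 → best response X.
Player II against C: payoffs 11, 2, 8 → best response X.
No profile is a mutual best response for all players.

No pure-strategy Nash equilibrium.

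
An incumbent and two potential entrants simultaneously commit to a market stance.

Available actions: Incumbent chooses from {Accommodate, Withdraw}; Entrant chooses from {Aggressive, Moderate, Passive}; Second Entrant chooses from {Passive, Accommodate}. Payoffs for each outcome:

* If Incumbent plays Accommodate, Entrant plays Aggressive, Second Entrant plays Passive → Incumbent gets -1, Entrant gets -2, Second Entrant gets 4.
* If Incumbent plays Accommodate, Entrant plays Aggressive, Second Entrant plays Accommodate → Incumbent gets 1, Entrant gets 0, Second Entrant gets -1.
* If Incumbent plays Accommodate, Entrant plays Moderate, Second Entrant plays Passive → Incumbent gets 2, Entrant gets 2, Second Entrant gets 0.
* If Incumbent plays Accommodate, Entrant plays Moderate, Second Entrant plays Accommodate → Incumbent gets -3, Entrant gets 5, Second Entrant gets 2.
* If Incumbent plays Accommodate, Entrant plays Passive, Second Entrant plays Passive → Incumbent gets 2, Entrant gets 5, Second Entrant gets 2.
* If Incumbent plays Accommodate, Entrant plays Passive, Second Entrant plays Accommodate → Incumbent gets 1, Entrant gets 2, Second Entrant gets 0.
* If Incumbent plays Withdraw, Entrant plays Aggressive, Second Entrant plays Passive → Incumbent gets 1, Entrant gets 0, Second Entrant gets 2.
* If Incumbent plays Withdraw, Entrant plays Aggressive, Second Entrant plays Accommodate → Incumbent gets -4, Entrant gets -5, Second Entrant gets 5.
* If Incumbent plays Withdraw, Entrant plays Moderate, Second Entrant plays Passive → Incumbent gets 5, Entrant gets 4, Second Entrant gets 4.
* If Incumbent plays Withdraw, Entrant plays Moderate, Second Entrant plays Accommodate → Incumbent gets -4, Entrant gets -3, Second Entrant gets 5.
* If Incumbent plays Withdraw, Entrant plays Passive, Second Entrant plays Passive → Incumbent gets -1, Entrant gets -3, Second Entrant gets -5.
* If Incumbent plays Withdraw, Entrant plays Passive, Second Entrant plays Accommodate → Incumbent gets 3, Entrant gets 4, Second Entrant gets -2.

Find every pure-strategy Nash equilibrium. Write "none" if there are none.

(Accommodate, Aggressive, Passive): Incumbent can switch to Withdraw (-1 → 1). Not NE.
(Accommodate, Aggressive, Accommodate): Entrant can switch to Moderate (0 → 5). Not NE.
(Accommodate, Moderate, Passive): Incumbent can switch to Withdraw (2 → 5). Not NE.
(Accommodate, Moderate, Accommodate): Incumbent gets -3, best alternative -4; Entrant gets 5, best alternative 2; Second Entrant gets 2, best alternative 0. No profitable deviation — NE.
(Accommodate, Passive, Passive): Incumbent gets 2, best alternative -1; Entrant gets 5, best alternative 2; Second Entrant gets 2, best alternative 0. No profitable deviation — NE.
(Accommodate, Passive, Accommodate): Incumbent can switch to Withdraw (1 → 3). Not NE.
(Withdraw, Aggressive, Passive): Entrant can switch to Moderate (0 → 4). Not NE.
(Withdraw, Aggressive, Accommodate): Incumbent can switch to Accommodate (-4 → 1). Not NE.
(Withdraw, Passive, Accommodate): Incumbent gets 3, best alternative 1; Entrant gets 4, best alternative -3; Second Entrant gets -2, best alternative -5. No profitable deviation — NE.
(The remaining 3 profiles each have a profitable deviation by the same check.)

The pure Nash equilibria are (Accommodate, Moderate, Accommodate), (Accommodate, Passive, Passive), (Withdraw, Passive, Accommodate).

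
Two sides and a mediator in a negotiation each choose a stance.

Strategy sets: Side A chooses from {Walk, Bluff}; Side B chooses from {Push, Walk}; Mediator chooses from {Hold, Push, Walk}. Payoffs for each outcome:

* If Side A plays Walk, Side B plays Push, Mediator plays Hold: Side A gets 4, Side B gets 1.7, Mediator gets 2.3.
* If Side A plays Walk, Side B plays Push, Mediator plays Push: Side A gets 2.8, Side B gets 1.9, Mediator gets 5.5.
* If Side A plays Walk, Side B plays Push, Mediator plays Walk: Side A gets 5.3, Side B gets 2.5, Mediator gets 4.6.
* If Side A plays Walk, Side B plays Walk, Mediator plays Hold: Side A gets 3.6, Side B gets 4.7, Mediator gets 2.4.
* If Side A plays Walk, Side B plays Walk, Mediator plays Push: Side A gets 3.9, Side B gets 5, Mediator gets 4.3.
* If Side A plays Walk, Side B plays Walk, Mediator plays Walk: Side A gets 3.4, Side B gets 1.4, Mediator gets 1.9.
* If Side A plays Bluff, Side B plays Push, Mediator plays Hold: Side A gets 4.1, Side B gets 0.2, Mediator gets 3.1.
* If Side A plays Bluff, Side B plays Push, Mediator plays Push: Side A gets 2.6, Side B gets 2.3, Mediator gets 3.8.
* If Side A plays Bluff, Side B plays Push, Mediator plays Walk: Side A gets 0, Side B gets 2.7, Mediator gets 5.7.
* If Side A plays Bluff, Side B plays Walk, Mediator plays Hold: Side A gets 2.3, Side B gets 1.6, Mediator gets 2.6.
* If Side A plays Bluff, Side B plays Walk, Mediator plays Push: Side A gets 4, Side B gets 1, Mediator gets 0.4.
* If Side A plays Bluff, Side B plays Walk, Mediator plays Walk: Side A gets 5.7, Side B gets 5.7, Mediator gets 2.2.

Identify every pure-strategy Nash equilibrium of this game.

Side A against (Push, Hold): payoffs 4, 4.1 → best response Bluff.
Side A against (Push, Push): payoffs 2.8, 2.6 → best response Walk.
Side A against (Push, Walk): payoffs 5.3, 0 → best response Walk.
Side A against (Walk, Hold): payoffs 3.6, 2.3 → best response Walk.
Side A against (Walk, Push): payoffs 3.9, 4 → best response Bluff.
Side A against (Walk, Walk): payoffs 3.4, 5.7 → best response Bluff.
Side B against (Walk, Hold): payoffs 1.7, 4.7 → best response Walk.
Side B against (Walk, Push): payoffs 1.9, 5 → best response Walk.
Side B against (Walk, Walk): payoffs 2.5, 1.4 → best response Push.
Side B against (Bluff, Hold): payoffs 0.2, 1.6 → best response Walk.
Side B against (Bluff, Push): payoffs 2.3, 1 → best response Push.
Side B against (Bluff, Walk): payoffs 2.7, 5.7 → best response Walk.
Mediator against (Walk, Push): payoffs 2.3, 5.5, 4.6 → best response Push.
Mediator against (Walk, Walk): payoffs 2.4, 4.3, 1.9 → best response Push.
Mediator against (Bluff, Push): payoffs 3.1, 3.8, 5.7 → best response Walk.
Mediator against (Bluff, Walk): payoffs 2.6, 0.4, 2.2 → best response Hold.
No profile is a mutual best response for all players.

This game has no pure Nash equilibrium.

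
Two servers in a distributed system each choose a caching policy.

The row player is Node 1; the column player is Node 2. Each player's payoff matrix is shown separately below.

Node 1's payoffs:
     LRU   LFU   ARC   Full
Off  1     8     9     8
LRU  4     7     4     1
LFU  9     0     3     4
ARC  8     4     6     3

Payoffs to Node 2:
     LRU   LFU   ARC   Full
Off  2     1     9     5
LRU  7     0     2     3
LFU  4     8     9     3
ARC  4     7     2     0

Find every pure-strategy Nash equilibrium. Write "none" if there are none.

The unique pure-strategy Nash equilibrium is (Off, ARC).

Check each profile: it is a Nash equilibrium iff no player can strictly gain by switching unilaterally.
(Off, LRU): Node 1 can switch to LRU (1 → 4). Not NE.
(Off, LFU): Node 2 can switch to LRU (1 → 2). Not NE.
(Off, ARC): Node 1 gets 9, best alternative 6; Node 2 gets 9, best alternative 5. No profitable deviation — NE.
(Off, Full): Node 2 can switch to ARC (5 → 9). Not NE.
(LRU, LRU): Node 1 can switch to LFU (4 → 9). Not NE.
(LRU, LFU): Node 1 can switch to Off (7 → 8). Not NE.
(LRU, ARC): Node 1 can switch to Off (4 → 9). Not NE.
(LRU, Full): Node 1 can switch to Off (1 → 8). Not NE.
(LFU, LRU): Node 2 can switch to LFU (4 → 8). Not NE.
(LFU, LFU): Node 1 can switch to Off (0 → 8). Not NE.
(LFU, ARC): Node 1 can switch to Off (3 → 9). Not NE.
(LFU, Full): Node 1 can switch to Off (4 → 8). Not NE.
(ARC, LRU): Node 1 can switch to LFU (8 → 9). Not NE.
(The remaining 3 profiles each have a profitable deviation by the same check.)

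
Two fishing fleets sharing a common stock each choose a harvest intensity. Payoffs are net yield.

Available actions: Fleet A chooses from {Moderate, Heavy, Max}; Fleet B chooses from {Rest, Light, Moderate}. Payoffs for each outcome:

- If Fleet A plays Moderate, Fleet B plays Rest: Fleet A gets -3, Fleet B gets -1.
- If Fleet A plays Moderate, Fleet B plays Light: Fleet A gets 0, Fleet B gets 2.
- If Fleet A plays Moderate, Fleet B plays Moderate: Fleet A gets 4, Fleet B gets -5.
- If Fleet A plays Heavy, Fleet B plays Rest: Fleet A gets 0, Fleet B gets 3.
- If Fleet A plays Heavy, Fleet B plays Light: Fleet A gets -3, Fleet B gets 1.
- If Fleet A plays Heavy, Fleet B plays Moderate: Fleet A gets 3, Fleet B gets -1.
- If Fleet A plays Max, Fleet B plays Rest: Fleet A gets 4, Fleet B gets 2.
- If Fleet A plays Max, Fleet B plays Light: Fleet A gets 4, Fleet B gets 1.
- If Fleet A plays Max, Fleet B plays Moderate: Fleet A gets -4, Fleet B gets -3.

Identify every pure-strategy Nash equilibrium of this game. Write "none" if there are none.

Pure NE: (Max, Rest)

Fleet A against Rest: payoffs -3, 0, 4 → best response Max.
Fleet A against Light: payoffs 0, -3, 4 → best response Max.
Fleet A against Moderate: payoffs 4, 3, -4 → best response Moderate.
Fleet B against Moderate: payoffs -1, 2, -5 → best response Light.
Fleet B against Heavy: payoffs 3, 1, -1 → best response Rest.
Fleet B against Max: payoffs 2, 1, -3 → best response Rest.
Mutual best responses: (Max, Rest).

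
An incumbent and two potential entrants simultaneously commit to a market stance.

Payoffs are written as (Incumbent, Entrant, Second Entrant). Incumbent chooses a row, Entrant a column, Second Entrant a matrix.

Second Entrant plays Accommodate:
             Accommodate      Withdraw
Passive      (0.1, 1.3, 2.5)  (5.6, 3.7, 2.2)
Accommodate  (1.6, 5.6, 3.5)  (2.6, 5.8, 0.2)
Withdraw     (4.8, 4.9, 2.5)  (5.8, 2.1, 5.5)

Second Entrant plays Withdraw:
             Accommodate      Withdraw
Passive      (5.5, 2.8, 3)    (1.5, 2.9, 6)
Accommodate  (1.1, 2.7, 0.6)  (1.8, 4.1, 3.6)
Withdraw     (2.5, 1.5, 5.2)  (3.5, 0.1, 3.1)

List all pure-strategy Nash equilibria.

For each player, find the best response to each opponent profile; mutual best responses are the pure NE.
Incumbent against (Accommodate, Accommodate): payoffs 0.1, 1.6, 4.8 → best response Withdraw.
Incumbent against (Accommodate, Withdraw): payoffs 5.5, 1.1, 2.5 → best response Passive.
Incumbent against (Withdraw, Accommodate): payoffs 5.6, 2.6, 5.8 → best response Withdraw.
Incumbent against (Withdraw, Withdraw): payoffs 1.5, 1.8, 3.5 → best response Withdraw.
Entrant against (Passive, Accommodate): payoffs 1.3, 3.7 → best response Withdraw.
Entrant against (Passive, Withdraw): payoffs 2.8, 2.9 → best response Withdraw.
Entrant against (Accommodate, Accommodate): payoffs 5.6, 5.8 → best response Withdraw.
Entrant against (Accommodate, Withdraw): payoffs 2.7, 4.1 → best response Withdraw.
Entrant against (Withdraw, Accommodate): payoffs 4.9, 2.1 → best response Accommodate.
Entrant against (Withdraw, Withdraw): payoffs 1.5, 0.1 → best response Accommodate.
Second Entrant against (Passive, Accommodate): payoffs 2.5, 3 → best response Withdraw.
Second Entrant against (Passive, Withdraw): payoffs 2.2, 6 → best response Withdraw.
Second Entrant against (Accommodate, Accommodate): payoffs 3.5, 0.6 → best response Accommodate.
Second Entrant against (Accommodate, Withdraw): payoffs 0.2, 3.6 → best response Withdraw.
Second Entrant against (Withdraw, Accommodate): payoffs 2.5, 5.2 → best response Withdraw.
Second Entrant against (Withdraw, Withdraw): payoffs 5.5, 3.1 → best response Accommodate.
No profile is a mutual best response for all players.

This game has no pure Nash equilibrium.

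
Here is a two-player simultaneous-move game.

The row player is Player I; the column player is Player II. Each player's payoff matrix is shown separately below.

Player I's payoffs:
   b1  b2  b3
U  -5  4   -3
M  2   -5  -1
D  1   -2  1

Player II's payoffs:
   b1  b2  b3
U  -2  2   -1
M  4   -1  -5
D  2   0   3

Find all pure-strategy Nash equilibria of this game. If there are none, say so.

(U, b1): Player I can switch to M (-5 → 2). Not NE.
(U, b2): Player I gets 4, best alternative -2; Player II gets 2, best alternative -1. No profitable deviation — NE.
(U, b3): Player I can switch to M (-3 → -1). Not NE.
(M, b1): Player I gets 2, best alternative 1; Player II gets 4, best alternative -1. No profitable deviation — NE.
(M, b2): Player I can switch to U (-5 → 4). Not NE.
(M, b3): Player I can switch to D (-1 → 1). Not NE.
(D, b1): Player I can switch to M (1 → 2). Not NE.
(D, b2): Player I can switch to U (-2 → 4). Not NE.
(D, b3): Player I gets 1, best alternative -1; Player II gets 3, best alternative 2. No profitable deviation — NE.

(U, b2) and (M, b1) and (D, b3)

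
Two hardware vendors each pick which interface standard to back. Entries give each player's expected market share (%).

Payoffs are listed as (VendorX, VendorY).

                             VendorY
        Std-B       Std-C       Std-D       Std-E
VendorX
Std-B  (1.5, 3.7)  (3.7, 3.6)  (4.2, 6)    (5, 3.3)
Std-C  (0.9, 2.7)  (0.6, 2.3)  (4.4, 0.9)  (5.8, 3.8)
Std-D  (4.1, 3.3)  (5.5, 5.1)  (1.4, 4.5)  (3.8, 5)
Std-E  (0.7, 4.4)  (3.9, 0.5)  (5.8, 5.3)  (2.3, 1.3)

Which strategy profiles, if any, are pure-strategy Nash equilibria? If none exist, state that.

Check each profile: it is a Nash equilibrium iff no player can strictly gain by switching unilaterally.
(Std-B, Std-B): VendorX can switch to Std-D (1.5 → 4.1). Not NE.
(Std-B, Std-C): VendorX can switch to Std-D (3.7 → 5.5). Not NE.
(Std-B, Std-D): VendorX can switch to Std-C (4.2 → 4.4). Not NE.
(Std-B, Std-E): VendorX can switch to Std-C (5 → 5.8). Not NE.
(Std-C, Std-B): VendorX can switch to Std-B (0.9 → 1.5). Not NE.
(Std-C, Std-C): VendorX can switch to Std-B (0.6 → 3.7). Not NE.
(Std-C, Std-E): VendorX gets 5.8, best alternative 5; VendorY gets 3.8, best alternative 2.7. No profitable deviation — NE.
(Std-D, Std-C): VendorX gets 5.5, best alternative 3.9; VendorY gets 5.1, best alternative 5. No profitable deviation — NE.
(Std-E, Std-D): VendorX gets 5.8, best alternative 4.4; VendorY gets 5.3, best alternative 4.4. No profitable deviation — NE.
(The remaining 7 profiles each have a profitable deviation by the same check.)

Pure-strategy Nash equilibria: (Std-C, Std-E) and (Std-D, Std-C) and (Std-E, Std-D)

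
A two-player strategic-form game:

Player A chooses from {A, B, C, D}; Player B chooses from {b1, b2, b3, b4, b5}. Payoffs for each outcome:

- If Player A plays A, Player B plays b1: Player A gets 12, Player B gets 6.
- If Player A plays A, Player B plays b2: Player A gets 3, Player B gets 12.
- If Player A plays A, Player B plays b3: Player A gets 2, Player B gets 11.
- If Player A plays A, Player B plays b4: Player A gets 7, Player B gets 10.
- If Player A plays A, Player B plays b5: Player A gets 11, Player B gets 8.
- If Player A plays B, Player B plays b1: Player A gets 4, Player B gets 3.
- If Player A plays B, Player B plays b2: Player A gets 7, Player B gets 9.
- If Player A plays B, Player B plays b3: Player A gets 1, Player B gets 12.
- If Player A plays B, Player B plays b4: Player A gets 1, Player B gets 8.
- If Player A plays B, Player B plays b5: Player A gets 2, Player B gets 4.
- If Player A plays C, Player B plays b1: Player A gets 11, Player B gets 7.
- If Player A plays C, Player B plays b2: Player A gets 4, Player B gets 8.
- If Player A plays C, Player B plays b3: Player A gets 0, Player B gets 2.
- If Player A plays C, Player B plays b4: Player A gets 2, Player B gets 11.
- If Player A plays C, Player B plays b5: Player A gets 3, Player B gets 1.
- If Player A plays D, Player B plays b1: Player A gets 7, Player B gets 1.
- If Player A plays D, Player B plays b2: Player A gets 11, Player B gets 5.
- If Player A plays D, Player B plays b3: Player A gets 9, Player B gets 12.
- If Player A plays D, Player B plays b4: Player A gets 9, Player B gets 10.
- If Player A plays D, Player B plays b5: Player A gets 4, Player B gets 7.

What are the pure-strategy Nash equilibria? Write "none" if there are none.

The unique pure-strategy Nash equilibrium is (D, b3).

Player A against b1: payoffs 12, 4, 11, 7 → best response A.
Player A against b2: payoffs 3, 7, 4, 11 → best response D.
Player A against b3: payoffs 2, 1, 0, 9 → best response D.
Player A against b4: payoffs 7, 1, 2, 9 → best response D.
Player A against b5: payoffs 11, 2, 3, 4 → best response A.
Player B against A: payoffs 6, 12, 11, 10, 8 → best response b2.
Player B against B: payoffs 3, 9, 12, 8, 4 → best response b3.
Player B against C: payoffs 7, 8, 2, 11, 1 → best response b4.
Player B against D: payoffs 1, 5, 12, 10, 7 → best response b3.
Mutual best responses: (D, b3).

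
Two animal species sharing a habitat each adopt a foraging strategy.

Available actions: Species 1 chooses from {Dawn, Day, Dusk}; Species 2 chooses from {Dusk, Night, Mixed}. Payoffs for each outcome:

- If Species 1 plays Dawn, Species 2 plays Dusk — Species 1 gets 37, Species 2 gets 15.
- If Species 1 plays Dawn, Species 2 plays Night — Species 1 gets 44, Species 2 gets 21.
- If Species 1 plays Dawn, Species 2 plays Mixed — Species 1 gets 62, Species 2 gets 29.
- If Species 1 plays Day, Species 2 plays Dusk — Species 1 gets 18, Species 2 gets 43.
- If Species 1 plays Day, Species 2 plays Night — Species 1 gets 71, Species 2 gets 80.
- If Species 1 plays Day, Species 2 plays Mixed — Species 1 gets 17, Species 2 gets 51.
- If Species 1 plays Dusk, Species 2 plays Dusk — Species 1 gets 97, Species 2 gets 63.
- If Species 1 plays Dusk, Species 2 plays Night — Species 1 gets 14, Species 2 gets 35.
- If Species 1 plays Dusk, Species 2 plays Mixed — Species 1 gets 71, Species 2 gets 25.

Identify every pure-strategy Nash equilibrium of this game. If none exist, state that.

(Dawn, Dusk): Species 1 can switch to Dusk (37 → 97). Not NE.
(Dawn, Night): Species 1 can switch to Day (44 → 71). Not NE.
(Dawn, Mixed): Species 1 can switch to Dusk (62 → 71). Not NE.
(Day, Dusk): Species 1 can switch to Dawn (18 → 37). Not NE.
(Day, Night): Species 1 gets 71, best alternative 44; Species 2 gets 80, best alternative 51. No profitable deviation — NE.
(Day, Mixed): Species 1 can switch to Dawn (17 → 62). Not NE.
(Dusk, Dusk): Species 1 gets 97, best alternative 37; Species 2 gets 63, best alternative 35. No profitable deviation — NE.
(Dusk, Night): Species 1 can switch to Dawn (14 → 44). Not NE.
(Dusk, Mixed): Species 2 can switch to Dusk (25 → 63). Not NE.

(Day, Night); (Dusk, Dusk)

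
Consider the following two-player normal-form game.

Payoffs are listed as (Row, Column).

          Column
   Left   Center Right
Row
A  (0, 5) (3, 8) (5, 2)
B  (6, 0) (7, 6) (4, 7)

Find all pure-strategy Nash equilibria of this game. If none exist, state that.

none

(A, Left): Row can switch to B (0 → 6). Not NE.
(A, Center): Row can switch to B (3 → 7). Not NE.
(A, Right): Column can switch to Left (2 → 5). Not NE.
(B, Left): Column can switch to Center (0 → 6). Not NE.
(B, Center): Column can switch to Right (6 → 7). Not NE.
(B, Right): Row can switch to A (4 → 5). Not NE.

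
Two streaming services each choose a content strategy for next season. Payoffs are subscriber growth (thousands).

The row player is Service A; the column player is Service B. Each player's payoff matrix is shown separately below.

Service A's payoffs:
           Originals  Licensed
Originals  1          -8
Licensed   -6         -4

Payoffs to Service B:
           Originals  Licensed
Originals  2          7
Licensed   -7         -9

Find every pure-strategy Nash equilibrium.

(Originals, Originals): Service B can switch to Licensed (2 → 7). Not NE.
(Originals, Licensed): Service A can switch to Licensed (-8 → -4). Not NE.
(Licensed, Originals): Service A can switch to Originals (-6 → 1). Not NE.
(Licensed, Licensed): Service B can switch to Originals (-9 → -7). Not NE.

No pure-strategy Nash equilibrium.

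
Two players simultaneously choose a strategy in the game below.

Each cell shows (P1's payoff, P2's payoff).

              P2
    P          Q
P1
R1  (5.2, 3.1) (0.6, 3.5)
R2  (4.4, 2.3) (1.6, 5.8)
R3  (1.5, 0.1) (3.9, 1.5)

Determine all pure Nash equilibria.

(R3, Q)

Mark each player's best response to every combination of opponents' strategies; a profile where every player is best-responding is a pure Nash equilibrium.
P1 against P: payoffs 5.2, 4.4, 1.5 → best response R1.
P1 against Q: payoffs 0.6, 1.6, 3.9 → best response R3.
P2 against R1: payoffs 3.1, 3.5 → best response Q.
P2 against R2: payoffs 2.3, 5.8 → best response Q.
P2 against R3: payoffs 0.1, 1.5 → best response Q.
Mutual best responses: (R3, Q).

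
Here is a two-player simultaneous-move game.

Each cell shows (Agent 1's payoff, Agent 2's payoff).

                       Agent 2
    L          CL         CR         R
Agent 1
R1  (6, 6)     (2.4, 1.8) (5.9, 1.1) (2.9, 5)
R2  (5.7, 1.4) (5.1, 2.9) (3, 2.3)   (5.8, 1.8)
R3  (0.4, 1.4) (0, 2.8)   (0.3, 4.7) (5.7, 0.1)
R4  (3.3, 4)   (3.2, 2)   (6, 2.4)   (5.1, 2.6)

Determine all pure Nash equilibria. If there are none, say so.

Pure-strategy Nash equilibria: (R1, L); (R2, CL)

Agent 1 against L: payoffs 6, 5.7, 0.4, 3.3 → best response R1.
Agent 1 against CL: payoffs 2.4, 5.1, 0, 3.2 → best response R2.
Agent 1 against CR: payoffs 5.9, 3, 0.3, 6 → best response R4.
Agent 1 against R: payoffs 2.9, 5.8, 5.7, 5.1 → best response R2.
Agent 2 against R1: payoffs 6, 1.8, 1.1, 5 → best response L.
Agent 2 against R2: payoffs 1.4, 2.9, 2.3, 1.8 → best response CL.
Agent 2 against R3: payoffs 1.4, 2.8, 4.7, 0.1 → best response CR.
Agent 2 against R4: payoffs 4, 2, 2.4, 2.6 → best response L.
Mutual best responses: (R1, L); (R2, CL).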